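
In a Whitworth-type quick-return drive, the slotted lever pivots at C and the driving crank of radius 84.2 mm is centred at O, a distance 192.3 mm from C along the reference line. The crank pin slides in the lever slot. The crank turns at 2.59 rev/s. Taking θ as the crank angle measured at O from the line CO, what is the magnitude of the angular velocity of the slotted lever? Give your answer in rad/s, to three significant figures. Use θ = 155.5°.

8.52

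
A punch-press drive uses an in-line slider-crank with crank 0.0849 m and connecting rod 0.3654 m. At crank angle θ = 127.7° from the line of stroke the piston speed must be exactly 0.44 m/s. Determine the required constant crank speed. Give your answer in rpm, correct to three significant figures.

73.1

For an in-line slider-crank, |v_piston| = rω|sinθ|·[1 + r cosθ/√(L² − r² sin²θ)].
With r = 0.0849 m, L = 0.3654 m, θ = 127.7°: the bracketed kinematic factor |dx/dθ| = 0.057465 m.
ω = v/|dx/dθ| = 0.44/0.057465 = 7.6569 rad/s.
N = 60ω/(2π) = 73.118 rpm.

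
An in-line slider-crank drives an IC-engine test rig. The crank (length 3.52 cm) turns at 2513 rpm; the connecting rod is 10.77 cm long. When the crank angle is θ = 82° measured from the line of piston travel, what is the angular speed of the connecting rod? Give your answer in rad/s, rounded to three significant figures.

12.7

ω = 263.2 rad/s (converted from 2513 rpm).
The rod makes angle φ with the slider axis where L sinφ = r sinθ; differentiating, L cosφ·φ̇ = r ω cosθ.
L cosφ = √(L² − r² sin²θ) = 0.1019 m.
|ω_rod| = r ω |cosθ| / √(L² − r² sin²θ) = 0.0352·263.2·0.13917/0.1019 = 12.651 rad/s.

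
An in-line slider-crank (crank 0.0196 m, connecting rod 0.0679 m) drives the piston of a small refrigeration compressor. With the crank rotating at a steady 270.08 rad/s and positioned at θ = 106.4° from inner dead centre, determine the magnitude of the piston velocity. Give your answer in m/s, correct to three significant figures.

4.65

ω = 270.1 rad/s
For an in-line slider-crank, x = r cosθ + √(L² − r² sin²θ), so v = −rω sinθ·[1 + r cosθ/√(L² − r² sin²θ)].
With r = 0.0196 m, L = 0.0679 m, θ = 106.4°: √(L² − r² sin²θ) = 0.065245 m.
v = −0.0196·270.1·0.95931·[1 + 0.0196·-0.28234/0.065245] = -4.6475 m/s.
|v| = 4.6475 m/s.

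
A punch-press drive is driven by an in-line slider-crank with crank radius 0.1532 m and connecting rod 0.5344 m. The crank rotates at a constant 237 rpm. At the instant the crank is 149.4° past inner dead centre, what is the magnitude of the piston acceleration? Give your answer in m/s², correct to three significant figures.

67.6

ω = 2π·237/60 = 24.82 rad/s
x(θ) = r cosθ + √(L² − r² sin²θ); with ω constant, a = ω²·d²x/dθ².
d²x/dθ² = −r cosθ − r²(cos2θ)/√u − r⁴ sin²2θ/(4u^{3/2}),  u = L² − r² sin²θ = 0.279502 m².
Substituting r = 0.1532 m, L = 0.5344 m, θ = 149.4°: d²x/dθ² = +0.10976 m.
a = ω²·d²x/dθ² = (24.82)²·(+0.10976) = +67.61 m/s²;  |a| = 67.61 m/s².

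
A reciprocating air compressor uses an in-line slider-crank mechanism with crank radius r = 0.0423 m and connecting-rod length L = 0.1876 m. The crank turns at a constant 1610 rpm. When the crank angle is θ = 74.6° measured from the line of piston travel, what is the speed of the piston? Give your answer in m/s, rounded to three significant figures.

7.30

ω = 2π·1610/60 = 168.6 rad/s
For an in-line slider-crank, x = r cosθ + √(L² − r² sin²θ), so v = −rω sinθ·[1 + r cosθ/√(L² − r² sin²θ)].
With r = 0.0423 m, L = 0.1876 m, θ = 74.6°: √(L² − r² sin²θ) = 0.18311 m.
v = −0.0423·168.6·0.96410·[1 + 0.0423·0.26556/0.18311] = -7.2975 m/s.
|v| = 7.2975 m/s.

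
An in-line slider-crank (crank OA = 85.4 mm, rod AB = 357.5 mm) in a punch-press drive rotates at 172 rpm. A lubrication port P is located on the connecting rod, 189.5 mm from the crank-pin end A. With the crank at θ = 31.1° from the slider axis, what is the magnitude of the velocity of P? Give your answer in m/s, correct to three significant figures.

1.08

ω = 18.01 rad/s.  Crank-pin speed |V_A| = rω = 1.5382 m/s, perpendicular to OA.
Rod angle: sinφ = −(r/L) sinθ ⇒ φ = -7.088°; ω_rod = −rω cosθ/√(L²−r²sin²θ) = -3.7126 rad/s.
V_P = V_A + ω_rod × AP, with AP = 0.1895 m along the rod.
Components: V_Px = −rω sinθ − a·ω_rod·sinφ = -0.88135 m/s;  V_Py = rω cosθ + a·ω_rod·cosφ = +0.61895 m/s.
|V_P| = √(V_Px² + V_Py²) = 1.077 m/s.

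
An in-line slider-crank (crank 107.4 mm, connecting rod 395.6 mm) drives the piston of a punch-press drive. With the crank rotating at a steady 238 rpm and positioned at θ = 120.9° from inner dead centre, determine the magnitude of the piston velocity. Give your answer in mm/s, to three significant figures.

1970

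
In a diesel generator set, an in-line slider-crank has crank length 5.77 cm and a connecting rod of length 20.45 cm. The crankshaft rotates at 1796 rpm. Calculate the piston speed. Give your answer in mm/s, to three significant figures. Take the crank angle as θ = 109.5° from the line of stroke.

9230

ω = 2π·1796/60 = 188.1 rad/s
For an in-line slider-crank, x = r cosθ + √(L² − r² sin²θ), so v = −rω sinθ·[1 + r cosθ/√(L² − r² sin²θ)].
With r = 0.0577 m, L = 0.2045 m, θ = 109.5°: √(L² − r² sin²θ) = 0.19713 m.
v = −0.0577·188.1·0.94264·[1 + 0.0577·-0.33381/0.19713] = -9.2301 m/s.
|v| = 9.2301 m/s = 9230.1 mm/s.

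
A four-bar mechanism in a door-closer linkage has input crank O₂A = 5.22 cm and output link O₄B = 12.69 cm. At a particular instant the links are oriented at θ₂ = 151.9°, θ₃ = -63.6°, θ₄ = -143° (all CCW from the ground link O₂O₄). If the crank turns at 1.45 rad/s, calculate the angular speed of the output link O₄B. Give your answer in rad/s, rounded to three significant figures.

0.352

ω₂ = 1.45 rad/s
Differentiating the loop-closure r₂e^{iθ₂}+r₃e^{iθ₃}=r₁+r₄e^{iθ₄} gives r₂ω₂e^{iθ₂}+r₃ω₃e^{iθ₃}=r₄ω₄e^{iθ₄}.
Eliminating the other unknown: ω₄ = r₂ω₂ sin(θ₂−θ₃) / [r₄ sin(θ₄−θ₃)].
Numerator sine = -0.58070; denominator sine = -0.98294.
Result = 0.0522·1.45·(-0.58070) / (0.1269·(-0.98294)) = +0.35238 rad/s; magnitude 0.35238 rad/s.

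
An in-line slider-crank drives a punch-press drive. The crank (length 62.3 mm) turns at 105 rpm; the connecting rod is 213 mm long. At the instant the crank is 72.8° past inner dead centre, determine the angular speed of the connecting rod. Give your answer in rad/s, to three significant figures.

ω = 11 rad/s (converted from 105 rpm).
The rod makes angle φ with the slider axis where L sinφ = r sinθ; differentiating, L cosφ·φ̇ = r ω cosθ.
L cosφ = √(L² − r² sin²θ) = 0.20452 m.
|ω_rod| = r ω |cosθ| / √(L² − r² sin²θ) = 0.0623·11·0.29571/0.20452 = 0.99047 rad/s.

0.990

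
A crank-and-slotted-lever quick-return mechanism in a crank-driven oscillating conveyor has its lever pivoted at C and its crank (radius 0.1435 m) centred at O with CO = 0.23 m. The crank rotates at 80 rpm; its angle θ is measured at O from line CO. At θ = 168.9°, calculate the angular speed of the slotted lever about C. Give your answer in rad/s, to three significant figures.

ω = 8.378 rad/s (from 80 rpm).
Crank pin A relative to C: A = (d + r cosθ, r sinθ); lever angle φ = atan2(r sinθ, d + r cosθ).
Differentiating tanφ: φ̇ = rω(d cosθ + r)/(d² + r² + 2dr cosθ).
d² + r² + 2dr cosθ = |CA|² = 0.00871712 m²;  d cosθ + r = -0.082197 m.
|ω_lever| = |0.1435·8.378·-0.082197| / 0.00871712 = 11.336 rad/s.

11.3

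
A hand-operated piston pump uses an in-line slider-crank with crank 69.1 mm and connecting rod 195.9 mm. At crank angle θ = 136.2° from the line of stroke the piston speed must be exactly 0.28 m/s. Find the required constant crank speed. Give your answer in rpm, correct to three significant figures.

For an in-line slider-crank, |v_piston| = rω|sinθ|·[1 + r cosθ/√(L² − r² sin²θ)].
With r = 0.0691 m, L = 0.1959 m, θ = 136.2°: the bracketed kinematic factor |dx/dθ| = 0.035271 m.
ω = v/|dx/dθ| = 0.28/0.035271 = 7.9385 rad/s.
N = 60ω/(2π) = 75.807 rpm.

75.8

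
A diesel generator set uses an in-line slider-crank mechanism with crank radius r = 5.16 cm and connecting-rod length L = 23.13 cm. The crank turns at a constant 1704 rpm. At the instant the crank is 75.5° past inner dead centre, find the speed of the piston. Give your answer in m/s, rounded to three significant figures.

ω = 2π·1704/60 = 178.4 rad/s
For an in-line slider-crank, x = r cosθ + √(L² − r² sin²θ), so v = −rω sinθ·[1 + r cosθ/√(L² − r² sin²θ)].
With r = 0.0516 m, L = 0.2313 m, θ = 75.5°: √(L² − r² sin²θ) = 0.22584 m.
v = −0.0516·178.4·0.96815·[1 + 0.0516·0.25038/0.22584] = -9.4243 m/s.
|v| = 9.4243 m/s.

9.42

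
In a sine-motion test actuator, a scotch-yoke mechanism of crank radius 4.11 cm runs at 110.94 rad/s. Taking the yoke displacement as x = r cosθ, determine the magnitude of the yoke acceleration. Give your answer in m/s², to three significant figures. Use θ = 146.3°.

ω = 110.9 rad/s
x = r cosθ ⇒ ẍ = −rω² cosθ (ω constant).
|a| = rω²|cosθ| = 0.0411·(110.9)²·|cos 146.3°| = 420.84 m/s².

421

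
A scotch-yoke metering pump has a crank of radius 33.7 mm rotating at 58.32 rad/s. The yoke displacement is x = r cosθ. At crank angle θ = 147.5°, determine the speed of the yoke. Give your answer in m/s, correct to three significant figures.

1.06

ω = 58.32 rad/s
x = r cosθ ⇒ ẋ = −rω sinθ.
|v| = rω|sinθ| = 0.0337·58.32·|sin 147.5°| = 1.056 m/s.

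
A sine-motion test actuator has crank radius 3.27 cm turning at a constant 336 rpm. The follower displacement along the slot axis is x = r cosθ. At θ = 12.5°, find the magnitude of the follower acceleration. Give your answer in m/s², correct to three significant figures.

39.5

ω = 35.19 rad/s (from 336 rpm).
x = r cosθ ⇒ ẍ = −rω² cosθ (ω constant).
|a| = rω²|cosθ| = 0.0327·(35.19)²·|cos 12.5°| = 39.524 m/s².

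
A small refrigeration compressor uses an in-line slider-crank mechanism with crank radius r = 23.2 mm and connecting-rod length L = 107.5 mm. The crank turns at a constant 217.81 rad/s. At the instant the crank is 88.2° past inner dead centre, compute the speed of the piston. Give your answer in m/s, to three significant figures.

5.09

ω = 217.8 rad/s
For an in-line slider-crank, x = r cosθ + √(L² − r² sin²θ), so v = −rω sinθ·[1 + r cosθ/√(L² − r² sin²θ)].
With r = 0.0232 m, L = 0.1075 m, θ = 88.2°: √(L² − r² sin²θ) = 0.10497 m.
v = −0.0232·217.8·0.99951·[1 + 0.0232·0.03141/0.10497] = -5.0858 m/s.
|v| = 5.0858 m/s.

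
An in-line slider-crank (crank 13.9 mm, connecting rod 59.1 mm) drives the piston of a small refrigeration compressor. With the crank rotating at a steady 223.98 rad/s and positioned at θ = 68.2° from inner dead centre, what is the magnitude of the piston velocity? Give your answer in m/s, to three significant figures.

3.15

ω = 224 rad/s
For an in-line slider-crank, x = r cosθ + √(L² − r² sin²θ), so v = −rω sinθ·[1 + r cosθ/√(L² − r² sin²θ)].
With r = 0.0139 m, L = 0.0591 m, θ = 68.2°: √(L² − r² sin²θ) = 0.057674 m.
v = −0.0139·224·0.92849·[1 + 0.0139·0.37137/0.057674] = -3.1494 m/s.
|v| = 3.1494 m/s.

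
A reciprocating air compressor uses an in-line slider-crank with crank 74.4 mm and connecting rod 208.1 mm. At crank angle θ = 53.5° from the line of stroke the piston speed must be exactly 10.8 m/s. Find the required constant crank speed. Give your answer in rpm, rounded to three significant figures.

For an in-line slider-crank, |v_piston| = rω|sinθ|·[1 + r cosθ/√(L² − r² sin²θ)].
With r = 0.0744 m, L = 0.2081 m, θ = 53.5°: the bracketed kinematic factor |dx/dθ| = 0.073086 m.
ω = v/|dx/dθ| = 10.8/0.073086 = 147.77 rad/s.
N = 60ω/(2π) = 1411.1 rpm.

1410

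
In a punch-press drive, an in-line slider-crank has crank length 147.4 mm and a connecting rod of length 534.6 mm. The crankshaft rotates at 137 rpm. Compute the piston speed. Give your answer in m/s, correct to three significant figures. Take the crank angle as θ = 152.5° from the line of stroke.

0.736

ω = 2π·137/60 = 14.35 rad/s
For an in-line slider-crank, x = r cosθ + √(L² − r² sin²θ), so v = −rω sinθ·[1 + r cosθ/√(L² − r² sin²θ)].
With r = 0.1474 m, L = 0.5346 m, θ = 152.5°: √(L² − r² sin²θ) = 0.53025 m.
v = −0.1474·14.35·0.46175·[1 + 0.1474·-0.88701/0.53025] = -0.73569 m/s.
|v| = 0.73569 m/s.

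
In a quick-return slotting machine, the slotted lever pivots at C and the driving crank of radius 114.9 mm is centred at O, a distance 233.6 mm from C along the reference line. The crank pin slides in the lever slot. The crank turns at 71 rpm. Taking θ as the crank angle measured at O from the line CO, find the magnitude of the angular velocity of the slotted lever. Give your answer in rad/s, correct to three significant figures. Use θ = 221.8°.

ω = 7.435 rad/s (from 71 rpm).
Crank pin A relative to C: A = (d + r cosθ, r sinθ); lever angle φ = atan2(r sinθ, d + r cosθ).
Differentiating tanφ: φ̇ = rω(d cosθ + r)/(d² + r² + 2dr cosθ).
d² + r² + 2dr cosθ = |CA|² = 0.0277529 m²;  d cosθ + r = -0.059243 m.
|ω_lever| = |0.1149·7.435·-0.059243| / 0.0277529 = 1.8236 rad/s.

1.82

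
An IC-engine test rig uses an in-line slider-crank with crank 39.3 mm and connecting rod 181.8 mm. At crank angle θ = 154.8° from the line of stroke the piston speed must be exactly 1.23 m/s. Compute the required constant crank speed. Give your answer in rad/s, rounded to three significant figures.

For an in-line slider-crank, |v_piston| = rω|sinθ|·[1 + r cosθ/√(L² − r² sin²θ)].
With r = 0.0393 m, L = 0.1818 m, θ = 154.8°: the bracketed kinematic factor |dx/dθ| = 0.013446 m.
ω = v/|dx/dθ| = 1.23/0.013446 = 91.476 rad/s.

91.5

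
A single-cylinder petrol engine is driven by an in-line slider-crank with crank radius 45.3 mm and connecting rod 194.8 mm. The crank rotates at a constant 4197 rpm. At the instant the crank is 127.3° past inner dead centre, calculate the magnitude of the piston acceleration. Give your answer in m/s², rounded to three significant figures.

ω = 2π·4197/60 = 439.5 rad/s
x(θ) = r cosθ + √(L² − r² sin²θ); with ω constant, a = ω²·d²x/dθ².
d²x/dθ² = −r cosθ − r²(cos2θ)/√u − r⁴ sin²2θ/(4u^{3/2}),  u = L² − r² sin²θ = 0.0366485 m².
Substituting r = 0.0453 m, L = 0.1948 m, θ = 127.3°: d²x/dθ² = +0.030158 m.
a = ω²·d²x/dθ² = (439.5)²·(+0.030158) = +5825.6 m/s²;  |a| = 5825.6 m/s².

5830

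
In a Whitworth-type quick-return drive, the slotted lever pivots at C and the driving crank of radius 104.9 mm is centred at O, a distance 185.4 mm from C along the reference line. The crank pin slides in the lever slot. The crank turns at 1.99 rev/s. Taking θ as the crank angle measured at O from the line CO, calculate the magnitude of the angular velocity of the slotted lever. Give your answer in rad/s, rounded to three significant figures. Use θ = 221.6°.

2.72

ω = 12.5 rad/s (from 1.99 rev/s).
Crank pin A relative to C: A = (d + r cosθ, r sinθ); lever angle φ = atan2(r sinθ, d + r cosθ).
Differentiating tanφ: φ̇ = rω(d cosθ + r)/(d² + r² + 2dr cosθ).
d² + r² + 2dr cosθ = |CA|² = 0.0162901 m²;  d cosθ + r = -0.033742 m.
|ω_lever| = |0.1049·12.5·-0.033742| / 0.0162901 = 2.7168 rad/s.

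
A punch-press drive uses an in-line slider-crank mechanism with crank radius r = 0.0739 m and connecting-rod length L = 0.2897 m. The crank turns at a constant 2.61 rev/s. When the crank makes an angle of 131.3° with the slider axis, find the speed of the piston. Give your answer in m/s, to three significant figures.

0.754

ω = 2π·2.61 = 16.4 rad/s
For an in-line slider-crank, x = r cosθ + √(L² − r² sin²θ), so v = −rω sinθ·[1 + r cosθ/√(L² − r² sin²θ)].
With r = 0.0739 m, L = 0.2897 m, θ = 131.3°: √(L² − r² sin²θ) = 0.28433 m.
v = −0.0739·16.4·0.75126·[1 + 0.0739·-0.66000/0.28433] = -0.75427 m/s.
|v| = 0.75427 m/s.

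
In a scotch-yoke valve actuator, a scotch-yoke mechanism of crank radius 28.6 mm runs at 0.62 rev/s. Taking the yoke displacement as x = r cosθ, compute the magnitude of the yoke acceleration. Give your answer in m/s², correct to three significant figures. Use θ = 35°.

ω = 3.896 rad/s (from 0.62 rev/s).
x = r cosθ ⇒ ẍ = −rω² cosθ (ω constant).
|a| = rω²|cosθ| = 0.0286·(3.896)²·|cos 35°| = 0.35553 m/s².

0.356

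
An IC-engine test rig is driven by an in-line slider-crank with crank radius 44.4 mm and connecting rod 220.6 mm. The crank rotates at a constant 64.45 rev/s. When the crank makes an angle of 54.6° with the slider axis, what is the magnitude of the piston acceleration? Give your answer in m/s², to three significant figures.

3740

ω = 2π·64.5 = 405 rad/s
x(θ) = r cosθ + √(L² − r² sin²θ); with ω constant, a = ω²·d²x/dθ².
d²x/dθ² = −r cosθ − r²(cos2θ)/√u − r⁴ sin²2θ/(4u^{3/2}),  u = L² − r² sin²θ = 0.0473545 m².
Substituting r = 0.0444 m, L = 0.2206 m, θ = 54.6°: d²x/dθ² = -0.022825 m.
a = ω²·d²x/dθ² = (405)²·(-0.022825) = -3743 m/s²;  |a| = 3743 m/s².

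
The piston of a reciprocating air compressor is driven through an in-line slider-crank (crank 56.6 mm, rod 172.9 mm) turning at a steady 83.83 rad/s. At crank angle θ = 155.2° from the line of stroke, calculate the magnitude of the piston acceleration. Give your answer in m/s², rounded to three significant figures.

274

ω = 83.83 rad/s
x(θ) = r cosθ + √(L² − r² sin²θ); with ω constant, a = ω²·d²x/dθ².
d²x/dθ² = −r cosθ − r²(cos2θ)/√u − r⁴ sin²2θ/(4u^{3/2}),  u = L² − r² sin²θ = 0.0293308 m².
Substituting r = 0.0566 m, L = 0.1729 m, θ = 155.2°: d²x/dθ² = +0.038961 m.
a = ω²·d²x/dθ² = (83.83)²·(+0.038961) = +273.79 m/s²;  |a| = 273.79 m/s².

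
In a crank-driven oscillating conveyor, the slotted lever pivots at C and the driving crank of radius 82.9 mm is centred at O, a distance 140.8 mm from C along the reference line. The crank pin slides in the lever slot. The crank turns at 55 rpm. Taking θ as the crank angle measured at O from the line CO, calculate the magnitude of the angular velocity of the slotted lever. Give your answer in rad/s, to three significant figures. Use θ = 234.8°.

0.0627

ω = 5.76 rad/s (from 55 rpm).
Crank pin A relative to C: A = (d + r cosθ, r sinθ); lever angle φ = atan2(r sinθ, d + r cosθ).
Differentiating tanφ: φ̇ = rω(d cosθ + r)/(d² + r² + 2dr cosθ).
d² + r² + 2dr cosθ = |CA|² = 0.0132404 m²;  d cosθ + r = +0.0017383 m.
|ω_lever| = |0.0829·5.76·+0.0017383| / 0.0132404 = 0.062687 rad/s.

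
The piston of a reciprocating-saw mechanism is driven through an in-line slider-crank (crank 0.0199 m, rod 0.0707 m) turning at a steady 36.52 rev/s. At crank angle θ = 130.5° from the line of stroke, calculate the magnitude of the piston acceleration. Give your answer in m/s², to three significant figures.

ω = 2π·36.5 = 229.5 rad/s
x(θ) = r cosθ + √(L² − r² sin²θ); with ω constant, a = ω²·d²x/dθ².
d²x/dθ² = −r cosθ − r²(cos2θ)/√u − r⁴ sin²2θ/(4u^{3/2}),  u = L² − r² sin²θ = 0.00476951 m².
Substituting r = 0.0199 m, L = 0.0707 m, θ = 130.5°: d²x/dθ² = +0.013705 m.
a = ω²·d²x/dθ² = (229.5)²·(+0.013705) = +721.6 m/s²;  |a| = 721.6 m/s².

722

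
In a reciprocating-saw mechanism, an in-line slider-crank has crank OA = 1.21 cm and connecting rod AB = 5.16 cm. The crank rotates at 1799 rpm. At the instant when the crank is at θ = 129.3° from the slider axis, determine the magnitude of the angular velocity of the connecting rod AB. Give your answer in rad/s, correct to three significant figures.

28.5

ω = 188.4 rad/s (converted from 1799 rpm).
The rod makes angle φ with the slider axis where L sinφ = r sinθ; differentiating, L cosφ·φ̇ = r ω cosθ.
L cosφ = √(L² − r² sin²θ) = 0.050743 m.
|ω_rod| = r ω |cosθ| / √(L² − r² sin²θ) = 0.0121·188.4·0.63338/0.050743 = 28.453 rad/s.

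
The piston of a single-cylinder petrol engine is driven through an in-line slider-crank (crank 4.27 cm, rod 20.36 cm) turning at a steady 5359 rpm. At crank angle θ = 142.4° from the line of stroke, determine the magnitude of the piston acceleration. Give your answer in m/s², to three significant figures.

9900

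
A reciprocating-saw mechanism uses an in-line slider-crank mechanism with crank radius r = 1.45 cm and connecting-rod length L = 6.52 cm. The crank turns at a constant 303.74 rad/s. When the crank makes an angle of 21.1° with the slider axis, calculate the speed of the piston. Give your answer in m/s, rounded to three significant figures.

1.92

ω = 303.7 rad/s
For an in-line slider-crank, x = r cosθ + √(L² − r² sin²θ), so v = −rω sinθ·[1 + r cosθ/√(L² − r² sin²θ)].
With r = 0.0145 m, L = 0.0652 m, θ = 21.1°: √(L² − r² sin²θ) = 0.064991 m.
v = −0.0145·303.7·0.36000·[1 + 0.0145·0.93295/0.064991] = -1.9155 m/s.
|v| = 1.9155 m/s.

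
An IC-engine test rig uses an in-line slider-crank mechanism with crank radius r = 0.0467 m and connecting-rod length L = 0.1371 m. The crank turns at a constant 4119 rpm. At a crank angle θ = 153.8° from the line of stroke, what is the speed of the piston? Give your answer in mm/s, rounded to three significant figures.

6140

ω = 2π·4119/60 = 431.3 rad/s
For an in-line slider-crank, x = r cosθ + √(L² − r² sin²θ), so v = −rω sinθ·[1 + r cosθ/√(L² − r² sin²θ)].
With r = 0.0467 m, L = 0.1371 m, θ = 153.8°: √(L² − r² sin²θ) = 0.13554 m.
v = −0.0467·431.3·0.44151·[1 + 0.0467·-0.89726/0.13554] = -6.1441 m/s.
|v| = 6.1441 m/s = 6144.1 mm/s.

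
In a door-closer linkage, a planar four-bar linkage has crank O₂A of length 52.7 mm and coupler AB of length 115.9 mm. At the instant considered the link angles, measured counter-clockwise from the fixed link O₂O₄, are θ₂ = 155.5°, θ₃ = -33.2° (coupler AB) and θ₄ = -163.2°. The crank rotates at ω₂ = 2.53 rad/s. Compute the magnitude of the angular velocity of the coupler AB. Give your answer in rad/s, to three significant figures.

0.991

ω₂ = 2.53 rad/s
Differentiating the loop-closure r₂e^{iθ₂}+r₃e^{iθ₃}=r₁+r₄e^{iθ₄} gives r₂ω₂e^{iθ₂}+r₃ω₃e^{iθ₃}=r₄ω₄e^{iθ₄}.
Eliminating the other unknown: ω₃ = r₂ω₂ sin(θ₄−θ₂) / [r₃ sin(θ₃−θ₄)].
Numerator sine = +0.66000; denominator sine = +0.76604.
Result = 0.0527·2.53·(+0.66000) / (0.1159·(+0.76604)) = +0.99115 rad/s; magnitude 0.99115 rad/s.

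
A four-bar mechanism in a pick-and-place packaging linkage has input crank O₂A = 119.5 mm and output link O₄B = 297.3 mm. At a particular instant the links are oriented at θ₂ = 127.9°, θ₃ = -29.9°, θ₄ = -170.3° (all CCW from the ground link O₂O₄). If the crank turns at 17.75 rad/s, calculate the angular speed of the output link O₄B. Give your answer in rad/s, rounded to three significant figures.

4.23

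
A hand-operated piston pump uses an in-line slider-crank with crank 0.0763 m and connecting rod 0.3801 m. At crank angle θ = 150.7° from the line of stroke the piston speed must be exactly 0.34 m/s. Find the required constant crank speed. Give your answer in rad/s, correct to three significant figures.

For an in-line slider-crank, |v_piston| = rω|sinθ|·[1 + r cosθ/√(L² − r² sin²θ)].
With r = 0.0763 m, L = 0.3801 m, θ = 150.7°: the bracketed kinematic factor |dx/dθ| = 0.030772 m.
ω = v/|dx/dθ| = 0.34/0.030772 = 11.049 rad/s.

11.0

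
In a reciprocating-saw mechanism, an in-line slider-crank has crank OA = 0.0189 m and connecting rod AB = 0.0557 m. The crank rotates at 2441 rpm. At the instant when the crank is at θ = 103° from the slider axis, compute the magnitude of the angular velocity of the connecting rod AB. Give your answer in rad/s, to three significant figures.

20.7

ω = 255.6 rad/s (converted from 2441 rpm).
The rod makes angle φ with the slider axis where L sinφ = r sinθ; differentiating, L cosφ·φ̇ = r ω cosθ.
L cosφ = √(L² − r² sin²θ) = 0.052568 m.
|ω_rod| = r ω |cosθ| / √(L² − r² sin²θ) = 0.0189·255.6·0.22495/0.052568 = 20.674 rad/s.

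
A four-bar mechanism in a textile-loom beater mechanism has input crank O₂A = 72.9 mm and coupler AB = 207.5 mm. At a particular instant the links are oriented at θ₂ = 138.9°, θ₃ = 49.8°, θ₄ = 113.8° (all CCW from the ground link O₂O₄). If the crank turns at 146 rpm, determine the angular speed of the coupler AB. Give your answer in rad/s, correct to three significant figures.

2.54

ω₂ = 15.29 rad/s (from 146 rpm).
Differentiating the loop-closure r₂e^{iθ₂}+r₃e^{iθ₃}=r₁+r₄e^{iθ₄} gives r₂ω₂e^{iθ₂}+r₃ω₃e^{iθ₃}=r₄ω₄e^{iθ₄}.
Eliminating the other unknown: ω₃ = r₂ω₂ sin(θ₄−θ₂) / [r₃ sin(θ₃−θ₄)].
Numerator sine = -0.42420; denominator sine = -0.89879.
Result = 0.0729·15.29·(-0.42420) / (0.2075·(-0.89879)) = +2.5351 rad/s; magnitude 2.5351 rad/s.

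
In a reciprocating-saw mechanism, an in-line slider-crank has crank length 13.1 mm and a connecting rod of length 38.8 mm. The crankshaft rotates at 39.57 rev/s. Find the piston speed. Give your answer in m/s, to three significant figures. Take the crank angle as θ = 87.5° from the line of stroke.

3.30

ω = 2π·39.6 = 248.6 rad/s
For an in-line slider-crank, x = r cosθ + √(L² − r² sin²θ), so v = −rω sinθ·[1 + r cosθ/√(L² − r² sin²θ)].
With r = 0.0131 m, L = 0.0388 m, θ = 87.5°: √(L² − r² sin²θ) = 0.036526 m.
v = −0.0131·248.6·0.99905·[1 + 0.0131·0.04362/0.036526] = -3.3048 m/s.
|v| = 3.3048 m/s.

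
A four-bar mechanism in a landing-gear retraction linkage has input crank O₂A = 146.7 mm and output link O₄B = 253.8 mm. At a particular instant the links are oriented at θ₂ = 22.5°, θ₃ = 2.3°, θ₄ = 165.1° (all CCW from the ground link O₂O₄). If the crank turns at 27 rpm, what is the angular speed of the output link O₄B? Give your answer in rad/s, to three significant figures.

1.91

ω₂ = 2.827 rad/s (from 27 rpm).
Differentiating the loop-closure r₂e^{iθ₂}+r₃e^{iθ₃}=r₁+r₄e^{iθ₄} gives r₂ω₂e^{iθ₂}+r₃ω₃e^{iθ₃}=r₄ω₄e^{iθ₄}.
Eliminating the other unknown: ω₄ = r₂ω₂ sin(θ₂−θ₃) / [r₄ sin(θ₄−θ₃)].
Numerator sine = +0.34530; denominator sine = +0.29571.
Result = 0.1467·2.827·(+0.34530) / (0.2538·(+0.29571)) = +1.9084 rad/s; magnitude 1.9084 rad/s.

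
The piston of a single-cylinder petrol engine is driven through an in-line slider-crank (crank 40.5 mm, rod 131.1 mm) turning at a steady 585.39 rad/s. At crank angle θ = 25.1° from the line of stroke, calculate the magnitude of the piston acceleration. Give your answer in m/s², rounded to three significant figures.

15400

ω = 585.4 rad/s
x(θ) = r cosθ + √(L² − r² sin²θ); with ω constant, a = ω²·d²x/dθ².
d²x/dθ² = −r cosθ − r²(cos2θ)/√u − r⁴ sin²2θ/(4u^{3/2}),  u = L² − r² sin²θ = 0.0168921 m².
Substituting r = 0.0405 m, L = 0.1311 m, θ = 25.1°: d²x/dθ² = -0.044935 m.
a = ω²·d²x/dθ² = (585.4)²·(-0.044935) = -15398 m/s²;  |a| = 15398 m/s².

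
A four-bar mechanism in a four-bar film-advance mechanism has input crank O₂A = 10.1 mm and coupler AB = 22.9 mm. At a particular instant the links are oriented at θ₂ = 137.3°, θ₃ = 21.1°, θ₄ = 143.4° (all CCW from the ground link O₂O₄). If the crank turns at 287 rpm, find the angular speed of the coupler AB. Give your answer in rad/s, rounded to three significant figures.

1.67

ω₂ = 30.05 rad/s (from 287 rpm).
Differentiating the loop-closure r₂e^{iθ₂}+r₃e^{iθ₃}=r₁+r₄e^{iθ₄} gives r₂ω₂e^{iθ₂}+r₃ω₃e^{iθ₃}=r₄ω₄e^{iθ₄}.
Eliminating the other unknown: ω₃ = r₂ω₂ sin(θ₄−θ₂) / [r₃ sin(θ₃−θ₄)].
Numerator sine = +0.10626; denominator sine = -0.84526.
Result = 0.0101·30.05·(+0.10626) / (0.0229·(-0.84526)) = -1.6664 rad/s; magnitude 1.6664 rad/s.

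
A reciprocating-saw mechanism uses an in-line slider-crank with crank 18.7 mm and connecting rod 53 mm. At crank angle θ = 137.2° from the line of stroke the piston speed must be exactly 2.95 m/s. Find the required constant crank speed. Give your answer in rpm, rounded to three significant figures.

3020

For an in-line slider-crank, |v_piston| = rω|sinθ|·[1 + r cosθ/√(L² − r² sin²θ)].
With r = 0.0187 m, L = 0.053 m, θ = 137.2°: the bracketed kinematic factor |dx/dθ| = 0.0093175 m.
ω = v/|dx/dθ| = 2.95/0.0093175 = 316.61 rad/s.
N = 60ω/(2π) = 3023.4 rpm.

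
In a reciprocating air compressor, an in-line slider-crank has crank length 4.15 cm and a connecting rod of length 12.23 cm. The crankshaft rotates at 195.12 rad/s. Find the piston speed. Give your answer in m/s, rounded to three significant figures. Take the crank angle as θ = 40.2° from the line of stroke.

6.61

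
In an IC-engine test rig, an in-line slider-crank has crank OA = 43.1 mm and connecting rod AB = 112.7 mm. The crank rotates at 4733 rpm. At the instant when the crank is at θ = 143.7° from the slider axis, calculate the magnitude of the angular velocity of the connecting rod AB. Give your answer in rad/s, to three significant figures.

157

ω = 495.6 rad/s (converted from 4733 rpm).
The rod makes angle φ with the slider axis where L sinφ = r sinθ; differentiating, L cosφ·φ̇ = r ω cosθ.
L cosφ = √(L² − r² sin²θ) = 0.10977 m.
|ω_rod| = r ω |cosθ| / √(L² − r² sin²θ) = 0.0431·495.6·0.80593/0.10977 = 156.83 rad/s.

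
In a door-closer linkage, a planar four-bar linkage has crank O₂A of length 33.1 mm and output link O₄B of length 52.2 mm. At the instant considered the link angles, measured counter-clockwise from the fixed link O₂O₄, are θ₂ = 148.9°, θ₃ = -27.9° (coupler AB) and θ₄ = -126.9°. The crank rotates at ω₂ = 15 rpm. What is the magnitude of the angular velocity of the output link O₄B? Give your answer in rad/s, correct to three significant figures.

ω₂ = 1.571 rad/s (from 15 rpm).
Differentiating the loop-closure r₂e^{iθ₂}+r₃e^{iθ₃}=r₁+r₄e^{iθ₄} gives r₂ω₂e^{iθ₂}+r₃ω₃e^{iθ₃}=r₄ω₄e^{iθ₄}.
Eliminating the other unknown: ω₄ = r₂ω₂ sin(θ₂−θ₃) / [r₄ sin(θ₄−θ₃)].
Numerator sine = +0.05582; denominator sine = -0.98769.
Result = 0.0331·1.571·(+0.05582) / (0.0522·(-0.98769)) = -0.056294 rad/s; magnitude 0.056294 rad/s.

0.0563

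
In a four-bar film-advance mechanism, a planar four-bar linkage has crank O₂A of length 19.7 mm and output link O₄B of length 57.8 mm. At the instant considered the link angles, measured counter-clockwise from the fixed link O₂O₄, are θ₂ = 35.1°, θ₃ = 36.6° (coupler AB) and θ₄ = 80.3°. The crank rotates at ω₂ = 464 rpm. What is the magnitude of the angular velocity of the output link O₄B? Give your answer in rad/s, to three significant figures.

ω₂ = 48.59 rad/s (from 464 rpm).
Differentiating the loop-closure r₂e^{iθ₂}+r₃e^{iθ₃}=r₁+r₄e^{iθ₄} gives r₂ω₂e^{iθ₂}+r₃ω₃e^{iθ₃}=r₄ω₄e^{iθ₄}.
Eliminating the other unknown: ω₄ = r₂ω₂ sin(θ₂−θ₃) / [r₄ sin(θ₄−θ₃)].
Numerator sine = -0.02618; denominator sine = +0.69088.
Result = 0.0197·48.59·(-0.02618) / (0.0578·(+0.69088)) = -0.62748 rad/s; magnitude 0.62748 rad/s.

0.627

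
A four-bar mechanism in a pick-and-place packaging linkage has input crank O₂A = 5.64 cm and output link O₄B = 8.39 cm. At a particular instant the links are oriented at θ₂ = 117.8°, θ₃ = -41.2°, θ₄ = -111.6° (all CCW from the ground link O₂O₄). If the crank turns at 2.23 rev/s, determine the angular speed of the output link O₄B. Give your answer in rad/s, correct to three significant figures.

ω₂ = 14.01 rad/s (from 2.23 rev/s).
Differentiating the loop-closure r₂e^{iθ₂}+r₃e^{iθ₃}=r₁+r₄e^{iθ₄} gives r₂ω₂e^{iθ₂}+r₃ω₃e^{iθ₃}=r₄ω₄e^{iθ₄}.
Eliminating the other unknown: ω₄ = r₂ω₂ sin(θ₂−θ₃) / [r₄ sin(θ₄−θ₃)].
Numerator sine = +0.35837; denominator sine = -0.94206.
Result = 0.0564·14.01·(+0.35837) / (0.0839·(-0.94206)) = -3.5831 rad/s; magnitude 3.5831 rad/s.

3.58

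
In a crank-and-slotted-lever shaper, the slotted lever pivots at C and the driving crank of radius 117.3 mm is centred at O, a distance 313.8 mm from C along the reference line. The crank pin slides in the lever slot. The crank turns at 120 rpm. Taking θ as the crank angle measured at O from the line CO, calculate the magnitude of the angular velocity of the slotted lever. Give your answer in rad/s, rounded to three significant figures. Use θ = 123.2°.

ω = 12.57 rad/s (from 120 rpm).
Crank pin A relative to C: A = (d + r cosθ, r sinθ); lever angle φ = atan2(r sinθ, d + r cosθ).
Differentiating tanφ: φ̇ = rω(d cosθ + r)/(d² + r² + 2dr cosθ).
d² + r² + 2dr cosθ = |CA|² = 0.0719195 m²;  d cosθ + r = -0.054525 m.
|ω_lever| = |0.1173·12.57·-0.054525| / 0.0719195 = 1.1175 rad/s.

1.12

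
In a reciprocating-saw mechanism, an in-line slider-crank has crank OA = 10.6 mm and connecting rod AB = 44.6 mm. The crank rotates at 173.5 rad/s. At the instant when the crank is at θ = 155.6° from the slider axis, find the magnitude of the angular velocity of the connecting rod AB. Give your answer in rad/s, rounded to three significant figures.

37.7

ω = 173.5 rad/s
The rod makes angle φ with the slider axis where L sinφ = r sinθ; differentiating, L cosφ·φ̇ = r ω cosθ.
L cosφ = √(L² − r² sin²θ) = 0.044385 m.
|ω_rod| = r ω |cosθ| / √(L² − r² sin²θ) = 0.0106·173.5·0.91068/0.044385 = 37.735 rad/s.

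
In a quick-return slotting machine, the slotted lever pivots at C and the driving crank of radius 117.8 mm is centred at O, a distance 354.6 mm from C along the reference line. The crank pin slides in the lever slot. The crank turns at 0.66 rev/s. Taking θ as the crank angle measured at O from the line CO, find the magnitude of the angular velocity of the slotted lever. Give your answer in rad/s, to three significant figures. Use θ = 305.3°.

ω = 4.147 rad/s (from 0.66 rev/s).
Crank pin A relative to C: A = (d + r cosθ, r sinθ); lever angle φ = atan2(r sinθ, d + r cosθ).
Differentiating tanφ: φ̇ = rω(d cosθ + r)/(d² + r² + 2dr cosθ).
d² + r² + 2dr cosθ = |CA|² = 0.187894 m²;  d cosθ + r = +0.32271 m.
|ω_lever| = |0.1178·4.147·+0.32271| / 0.187894 = 0.83901 rad/s.

0.839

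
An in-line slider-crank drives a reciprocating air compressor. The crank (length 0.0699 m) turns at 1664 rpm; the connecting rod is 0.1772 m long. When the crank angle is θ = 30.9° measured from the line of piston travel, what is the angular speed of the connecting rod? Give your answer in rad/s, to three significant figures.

60.2

ω = 174.3 rad/s (converted from 1664 rpm).
The rod makes angle φ with the slider axis where L sinφ = r sinθ; differentiating, L cosφ·φ̇ = r ω cosθ.
L cosφ = √(L² − r² sin²θ) = 0.17353 m.
|ω_rod| = r ω |cosθ| / √(L² − r² sin²θ) = 0.0699·174.3·0.85806/0.17353 = 60.23 rad/s.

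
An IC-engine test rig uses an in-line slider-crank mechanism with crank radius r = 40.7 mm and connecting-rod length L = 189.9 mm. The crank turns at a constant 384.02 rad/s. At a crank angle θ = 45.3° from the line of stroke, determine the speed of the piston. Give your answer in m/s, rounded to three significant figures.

12.8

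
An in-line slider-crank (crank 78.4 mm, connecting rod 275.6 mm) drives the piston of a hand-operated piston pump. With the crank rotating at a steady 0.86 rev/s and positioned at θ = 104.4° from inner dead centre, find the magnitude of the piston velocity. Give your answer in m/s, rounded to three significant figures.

ω = 2π·0.86 = 5.404 rad/s
For an in-line slider-crank, x = r cosθ + √(L² − r² sin²θ), so v = −rω sinθ·[1 + r cosθ/√(L² − r² sin²θ)].
With r = 0.0784 m, L = 0.2756 m, θ = 104.4°: √(L² − r² sin²θ) = 0.26493 m.
v = −0.0784·5.404·0.96858·[1 + 0.0784·-0.24869/0.26493] = -0.38013 m/s.
|v| = 0.38013 m/s.

0.380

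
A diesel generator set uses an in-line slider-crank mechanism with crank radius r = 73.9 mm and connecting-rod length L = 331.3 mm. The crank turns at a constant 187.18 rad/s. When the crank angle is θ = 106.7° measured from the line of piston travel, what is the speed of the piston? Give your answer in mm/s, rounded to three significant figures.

12400

ω = 187.2 rad/s
For an in-line slider-crank, x = r cosθ + √(L² − r² sin²θ), so v = −rω sinθ·[1 + r cosθ/√(L² − r² sin²θ)].
With r = 0.0739 m, L = 0.3313 m, θ = 106.7°: √(L² − r² sin²θ) = 0.32365 m.
v = −0.0739·187.2·0.95782·[1 + 0.0739·-0.28736/0.32365] = -12.38 m/s.
|v| = 12.38 m/s = 12380 mm/s.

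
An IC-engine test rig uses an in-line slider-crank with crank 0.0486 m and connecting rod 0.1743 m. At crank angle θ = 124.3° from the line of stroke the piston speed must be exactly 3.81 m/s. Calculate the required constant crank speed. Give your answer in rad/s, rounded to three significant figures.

113

For an in-line slider-crank, |v_piston| = rω|sinθ|·[1 + r cosθ/√(L² − r² sin²θ)].
With r = 0.0486 m, L = 0.1743 m, θ = 124.3°: the bracketed kinematic factor |dx/dθ| = 0.033666 m.
ω = v/|dx/dθ| = 3.81/0.033666 = 113.17 rad/s.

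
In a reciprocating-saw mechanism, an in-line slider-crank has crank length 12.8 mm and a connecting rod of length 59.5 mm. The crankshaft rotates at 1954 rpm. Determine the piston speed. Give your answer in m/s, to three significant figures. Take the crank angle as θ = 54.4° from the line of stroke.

2.40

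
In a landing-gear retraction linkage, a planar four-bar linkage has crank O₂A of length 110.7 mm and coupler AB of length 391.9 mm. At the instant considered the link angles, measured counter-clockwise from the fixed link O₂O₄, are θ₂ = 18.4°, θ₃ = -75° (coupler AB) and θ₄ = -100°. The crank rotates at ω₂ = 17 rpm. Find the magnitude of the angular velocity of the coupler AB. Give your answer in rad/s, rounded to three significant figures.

ω₂ = 1.78 rad/s (from 17 rpm).
Differentiating the loop-closure r₂e^{iθ₂}+r₃e^{iθ₃}=r₁+r₄e^{iθ₄} gives r₂ω₂e^{iθ₂}+r₃ω₃e^{iθ₃}=r₄ω₄e^{iθ₄}.
Eliminating the other unknown: ω₃ = r₂ω₂ sin(θ₄−θ₂) / [r₃ sin(θ₃−θ₄)].
Numerator sine = -0.87965; denominator sine = +0.42262.
Result = 0.1107·1.78·(-0.87965) / (0.3919·(+0.42262)) = -1.0467 rad/s; magnitude 1.0467 rad/s.

1.05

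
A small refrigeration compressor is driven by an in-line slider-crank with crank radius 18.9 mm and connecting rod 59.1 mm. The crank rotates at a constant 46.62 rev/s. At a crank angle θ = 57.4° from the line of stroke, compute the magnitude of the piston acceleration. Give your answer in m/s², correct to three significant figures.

ω = 2π·46.6 = 292.9 rad/s
x(θ) = r cosθ + √(L² − r² sin²θ); with ω constant, a = ω²·d²x/dθ².
d²x/dθ² = −r cosθ − r²(cos2θ)/√u − r⁴ sin²2θ/(4u^{3/2}),  u = L² − r² sin²θ = 0.00323929 m².
Substituting r = 0.0189 m, L = 0.0591 m, θ = 57.4°: d²x/dθ² = -0.0076928 m.
a = ω²·d²x/dθ² = (292.9)²·(-0.0076928) = -660.07 m/s²;  |a| = 660.07 m/s².

660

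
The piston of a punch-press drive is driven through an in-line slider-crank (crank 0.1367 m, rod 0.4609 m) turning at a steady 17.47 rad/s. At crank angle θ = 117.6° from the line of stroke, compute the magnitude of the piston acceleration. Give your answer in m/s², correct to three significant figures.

ω = 17.47 rad/s
x(θ) = r cosθ + √(L² − r² sin²θ); with ω constant, a = ω²·d²x/dθ².
d²x/dθ² = −r cosθ − r²(cos2θ)/√u − r⁴ sin²2θ/(4u^{3/2}),  u = L² − r² sin²θ = 0.197753 m².
Substituting r = 0.1367 m, L = 0.4609 m, θ = 117.6°: d²x/dθ² = +0.086646 m.
a = ω²·d²x/dθ² = (17.47)²·(+0.086646) = +26.444 m/s²;  |a| = 26.444 m/s².

26.4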